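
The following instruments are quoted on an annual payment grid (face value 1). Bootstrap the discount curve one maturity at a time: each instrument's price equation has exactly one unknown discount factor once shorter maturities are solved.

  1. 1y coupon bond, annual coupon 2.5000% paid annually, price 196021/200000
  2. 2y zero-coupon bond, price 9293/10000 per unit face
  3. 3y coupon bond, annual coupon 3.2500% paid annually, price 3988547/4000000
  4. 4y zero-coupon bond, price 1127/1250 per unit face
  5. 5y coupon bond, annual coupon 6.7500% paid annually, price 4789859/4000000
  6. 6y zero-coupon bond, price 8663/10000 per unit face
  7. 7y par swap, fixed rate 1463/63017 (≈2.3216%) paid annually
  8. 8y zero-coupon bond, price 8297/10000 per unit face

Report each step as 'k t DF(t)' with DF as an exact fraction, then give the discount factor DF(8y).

step 1 [1y] bond c/1=1/40: DF=(196021/200000 − 1/40·(0))/(1+1/40) = 4781/5000 ≈ 0.956200
step 2 [2y] zero: DF = P = 9293/10000 ≈ 0.929300
step 3 [3y] bond c/1=13/400: DF=(3988547/4000000 − 13/400·(0.956200+0.929300))/(1+13/400) = 1133/1250 ≈ 0.906400
step 4 [4y] zero: DF = P = 1127/1250 ≈ 0.901600
step 5 [5y] bond c/1=27/400: DF=(4789859/4000000 − 27/400·(0.956200+0.929300+0.906400+0.901600))/(1+27/400) = 4441/5000 ≈ 0.888200
step 6 [6y] zero: DF = P = 8663/10000 ≈ 0.866300
step 7 [7y] swap r/1=1463/63017: DF=(1 − 1463/63017·(0.956200+0.929300+0.906400+0.901600+0.888200+0.866300))/(1+1463/63017) = 8537/10000 ≈ 0.853700
step 8 [8y] zero: DF = P = 8297/10000 ≈ 0.829700

1 1 4781/5000
2 2 9293/10000
3 3 1133/1250
4 4 1127/1250
5 5 4441/5000
6 6 8663/10000
7 7 8537/10000
8 8 8297/10000
DF(8y) = 8297/10000 ≈ 0.829700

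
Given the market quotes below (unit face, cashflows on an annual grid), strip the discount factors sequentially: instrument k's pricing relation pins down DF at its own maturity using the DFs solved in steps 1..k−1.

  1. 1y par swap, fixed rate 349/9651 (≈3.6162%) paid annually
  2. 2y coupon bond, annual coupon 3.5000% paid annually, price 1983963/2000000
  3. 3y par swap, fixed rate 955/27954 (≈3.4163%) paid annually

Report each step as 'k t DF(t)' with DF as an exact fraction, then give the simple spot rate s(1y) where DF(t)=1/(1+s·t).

step 1 [1y] swap r/1=349/9651: DF=(1 − 349/9651·(0))/(1+349/9651) = 9651/10000 ≈ 0.965100
step 2 [2y] bond c/1=7/200: DF=(1983963/2000000 − 7/200·(0.965100))/(1+7/200) = 4629/5000 ≈ 0.925800
step 3 [3y] swap r/1=955/27954: DF=(1 − 955/27954·(0.965100+0.925800))/(1+955/27954) = 1809/2000 ≈ 0.904500

1 1 9651/10000
2 2 4629/5000
3 3 1809/2000
s(1y) = (1/(9651/10000) − 1)/(1) = 349/9651 ≈ 3.6162%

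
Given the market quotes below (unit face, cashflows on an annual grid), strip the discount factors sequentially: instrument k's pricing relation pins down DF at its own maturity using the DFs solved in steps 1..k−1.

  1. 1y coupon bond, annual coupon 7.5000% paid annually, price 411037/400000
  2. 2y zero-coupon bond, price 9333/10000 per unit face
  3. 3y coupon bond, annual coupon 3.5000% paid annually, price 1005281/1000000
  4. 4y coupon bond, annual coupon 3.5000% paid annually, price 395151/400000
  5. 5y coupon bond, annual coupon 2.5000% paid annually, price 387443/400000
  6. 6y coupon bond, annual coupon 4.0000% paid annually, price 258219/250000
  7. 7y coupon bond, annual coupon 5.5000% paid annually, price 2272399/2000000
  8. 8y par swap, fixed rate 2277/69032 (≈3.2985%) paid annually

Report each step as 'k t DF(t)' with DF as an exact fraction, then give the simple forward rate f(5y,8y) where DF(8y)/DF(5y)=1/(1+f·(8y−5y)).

1 1 9559/10000
2 2 9333/10000
3 3 4537/5000
4 4 8599/10000
5 5 4279/5000
6 6 2049/2500
7 7 799/1000
8 8 7723/10000
f(5y,8y) = ((4279/5000)/(7723/10000) − 1)/(3) = 835/23169 ≈ 3.6040%

step 1 [1y] bond c/1=3/40: DF=(411037/400000 − 3/40·(0))/(1+3/40) = 9559/10000 ≈ 0.955900
step 2 [2y] zero: DF = P = 9333/10000 ≈ 0.933300
step 3 [3y] bond c/1=7/200: DF=(1005281/1000000 − 7/200·(0.955900+0.933300))/(1+7/200) = 4537/5000 ≈ 0.907400
step 4 [4y] bond c/1=7/200: DF=(395151/400000 − 7/200·(0.955900+0.933300+0.907400))/(1+7/200) = 8599/10000 ≈ 0.859900
step 5 [5y] bond c/1=1/40: DF=(387443/400000 − 1/40·(0.955900+0.933300+0.907400+0.859900))/(1+1/40) = 4279/5000 ≈ 0.855800
step 6 [6y] bond c/1=1/25: DF=(258219/250000 − 1/25·(0.955900+0.933300+0.907400+0.859900+0.855800))/(1+1/25) = 2049/2500 ≈ 0.819600
step 7 [7y] bond c/1=11/200: DF=(2272399/2000000 − 11/200·(0.955900+0.933300+0.907400+0.859900+0.855800+0.819600))/(1+11/200) = 799/1000 ≈ 0.799000
step 8 [8y] swap r/1=2277/69032: DF=(1 − 2277/69032·(0.955900+0.933300+0.907400+0.859900+0.855800+0.819600+0.799000))/(1+2277/69032) = 7723/10000 ≈ 0.772300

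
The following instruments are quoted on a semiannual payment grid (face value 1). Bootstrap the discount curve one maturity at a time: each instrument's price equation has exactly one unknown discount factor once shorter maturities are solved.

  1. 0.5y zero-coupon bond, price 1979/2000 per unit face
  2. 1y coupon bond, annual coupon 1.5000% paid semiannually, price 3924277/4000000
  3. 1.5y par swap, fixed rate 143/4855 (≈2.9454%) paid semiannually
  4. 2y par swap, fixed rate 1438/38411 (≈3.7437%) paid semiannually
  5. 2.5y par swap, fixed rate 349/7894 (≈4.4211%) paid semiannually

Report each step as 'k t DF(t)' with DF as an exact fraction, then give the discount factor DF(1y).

1 1/2 1979/2000
2 1 604/625
3 3/2 9571/10000
4 2 9281/10000
5 5/2 8953/10000
DF(1y) = 604/625 ≈ 0.966400

step 1 [0.5y] zero: DF = P = 1979/2000 ≈ 0.989500
step 2 [1y] bond c/2=3/400: DF=(3924277/4000000 − 3/400·(0.989500))/(1+3/400) = 604/625 ≈ 0.966400
step 3 [1.5y] swap r/2=143/9710: DF=(1 − 143/9710·(0.989500+0.966400))/(1+143/9710) = 9571/10000 ≈ 0.957100
step 4 [2y] swap r/2=719/38411: DF=(1 − 719/38411·(0.989500+0.966400+0.957100))/(1+719/38411) = 9281/10000 ≈ 0.928100
step 5 [2.5y] swap r/2=349/15788: DF=(1 − 349/15788·(0.989500+0.966400+0.957100+0.928100))/(1+349/15788) = 8953/10000 ≈ 0.895300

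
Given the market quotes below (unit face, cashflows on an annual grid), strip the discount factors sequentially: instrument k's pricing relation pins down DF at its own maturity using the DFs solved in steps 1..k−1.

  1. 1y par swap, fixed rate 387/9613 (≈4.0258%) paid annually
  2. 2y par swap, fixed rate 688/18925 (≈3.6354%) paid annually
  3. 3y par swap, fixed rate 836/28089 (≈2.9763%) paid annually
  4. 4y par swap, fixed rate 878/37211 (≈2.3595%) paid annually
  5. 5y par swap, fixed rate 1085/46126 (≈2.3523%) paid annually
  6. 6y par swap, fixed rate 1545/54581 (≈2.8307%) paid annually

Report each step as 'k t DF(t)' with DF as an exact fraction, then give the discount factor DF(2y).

1 1 9613/10000
2 2 582/625
3 3 2291/2500
4 4 4561/5000
5 5 1783/2000
6 6 1691/2000
DF(2y) = 582/625 ≈ 0.931200

step 1 [1y] swap r/1=387/9613: DF=(1 − 387/9613·(0))/(1+387/9613) = 9613/10000 ≈ 0.961300
step 2 [2y] swap r/1=688/18925: DF=(1 − 688/18925·(0.961300))/(1+688/18925) = 582/625 ≈ 0.931200
step 3 [3y] swap r/1=836/28089: DF=(1 − 836/28089·(0.961300+0.931200))/(1+836/28089) = 2291/2500 ≈ 0.916400
step 4 [4y] swap r/1=878/37211: DF=(1 − 878/37211·(0.961300+0.931200+0.916400))/(1+878/37211) = 4561/5000 ≈ 0.912200
step 5 [5y] swap r/1=1085/46126: DF=(1 − 1085/46126·(0.961300+0.931200+0.916400+0.912200))/(1+1085/46126) = 1783/2000 ≈ 0.891500
step 6 [6y] swap r/1=1545/54581: DF=(1 − 1545/54581·(0.961300+0.931200+0.916400+0.912200+0.891500))/(1+1545/54581) = 1691/2000 ≈ 0.845500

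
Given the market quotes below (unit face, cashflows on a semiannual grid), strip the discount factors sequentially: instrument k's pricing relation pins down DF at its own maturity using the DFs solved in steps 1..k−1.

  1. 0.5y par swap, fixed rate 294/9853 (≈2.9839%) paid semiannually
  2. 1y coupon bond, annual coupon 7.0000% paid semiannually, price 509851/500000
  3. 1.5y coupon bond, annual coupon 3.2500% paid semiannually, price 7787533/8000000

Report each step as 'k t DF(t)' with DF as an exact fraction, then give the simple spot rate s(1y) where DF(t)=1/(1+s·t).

step 1 [0.5y] swap r/2=147/9853: DF=(1 − 147/9853·(0))/(1+147/9853) = 9853/10000 ≈ 0.985300
step 2 [1y] bond c/2=7/200: DF=(509851/500000 − 7/200·(0.985300))/(1+7/200) = 9519/10000 ≈ 0.951900
step 3 [1.5y] bond c/2=13/800: DF=(7787533/8000000 − 13/800·(0.985300+0.951900))/(1+13/800) = 9269/10000 ≈ 0.926900

1 1/2 9853/10000
2 1 9519/10000
3 3/2 9269/10000
s(1y) = (1/(9519/10000) − 1)/(1) = 481/9519 ≈ 5.0531%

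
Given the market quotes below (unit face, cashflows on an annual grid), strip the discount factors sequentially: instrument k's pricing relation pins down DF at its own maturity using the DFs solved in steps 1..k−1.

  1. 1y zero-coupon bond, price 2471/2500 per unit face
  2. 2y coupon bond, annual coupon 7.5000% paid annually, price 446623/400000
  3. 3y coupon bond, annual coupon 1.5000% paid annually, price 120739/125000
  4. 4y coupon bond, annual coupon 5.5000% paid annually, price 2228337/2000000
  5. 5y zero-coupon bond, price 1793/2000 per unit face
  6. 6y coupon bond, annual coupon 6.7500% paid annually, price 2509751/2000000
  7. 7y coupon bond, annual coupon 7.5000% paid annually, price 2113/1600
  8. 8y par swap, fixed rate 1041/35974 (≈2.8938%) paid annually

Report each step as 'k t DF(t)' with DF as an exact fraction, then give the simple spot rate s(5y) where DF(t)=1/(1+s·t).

step 1 [1y] zero: DF = P = 2471/2500 ≈ 0.988400
step 2 [2y] bond c/1=3/40: DF=(446623/400000 − 3/40·(0.988400))/(1+3/40) = 9697/10000 ≈ 0.969700
step 3 [3y] bond c/1=3/200: DF=(120739/125000 − 3/200·(0.988400+0.969700))/(1+3/200) = 9227/10000 ≈ 0.922700
step 4 [4y] bond c/1=11/200: DF=(2228337/2000000 − 11/200·(0.988400+0.969700+0.922700))/(1+11/200) = 9059/10000 ≈ 0.905900
step 5 [5y] zero: DF = P = 1793/2000 ≈ 0.896500
step 6 [6y] bond c/1=27/400: DF=(2509751/2000000 − 27/400·(0.988400+0.969700+0.922700+0.905900+0.896500))/(1+27/400) = 4397/5000 ≈ 0.879400
step 7 [7y] bond c/1=3/40: DF=(2113/1600 − 3/40·(0.988400+0.969700+0.922700+0.905900+0.896500+0.879400))/(1+3/40) = 2101/2500 ≈ 0.840400
step 8 [8y] swap r/1=1041/35974: DF=(1 − 1041/35974·(0.988400+0.969700+0.922700+0.905900+0.896500+0.879400+0.840400))/(1+1041/35974) = 3959/5000 ≈ 0.791800

1 1 2471/2500
2 2 9697/10000
3 3 9227/10000
4 4 9059/10000
5 5 1793/2000
6 6 4397/5000
7 7 2101/2500
8 8 3959/5000
s(5y) = (1/(1793/2000) − 1)/(5) = 207/8965 ≈ 2.3090%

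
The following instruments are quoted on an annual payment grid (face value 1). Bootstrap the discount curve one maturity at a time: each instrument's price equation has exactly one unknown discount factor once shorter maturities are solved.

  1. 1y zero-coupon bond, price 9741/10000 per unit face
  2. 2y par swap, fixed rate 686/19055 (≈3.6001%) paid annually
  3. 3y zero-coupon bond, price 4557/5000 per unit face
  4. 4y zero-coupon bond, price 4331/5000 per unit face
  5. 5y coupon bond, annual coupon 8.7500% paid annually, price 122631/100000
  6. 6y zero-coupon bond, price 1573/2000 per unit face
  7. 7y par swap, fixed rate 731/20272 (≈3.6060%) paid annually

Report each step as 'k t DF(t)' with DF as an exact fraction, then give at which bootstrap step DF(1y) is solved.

1 1 9741/10000
2 2 4657/5000
3 3 4557/5000
4 4 4331/5000
5 5 8313/10000
6 6 1573/2000
7 7 7807/10000
DF(1y) is solved at step 1

step 1 [1y] zero: DF = P = 9741/10000 ≈ 0.974100
step 2 [2y] swap r/1=686/19055: DF=(1 − 686/19055·(0.974100))/(1+686/19055) = 4657/5000 ≈ 0.931400
step 3 [3y] zero: DF = P = 4557/5000 ≈ 0.911400
step 4 [4y] zero: DF = P = 4331/5000 ≈ 0.866200
step 5 [5y] bond c/1=7/80: DF=(122631/100000 − 7/80·(0.974100+0.931400+0.911400+0.866200))/(1+7/80) = 8313/10000 ≈ 0.831300
step 6 [6y] zero: DF = P = 1573/2000 ≈ 0.786500
step 7 [7y] swap r/1=731/20272: DF=(1 − 731/20272·(0.974100+0.931400+0.911400+0.866200+0.831300+0.786500))/(1+731/20272) = 7807/10000 ≈ 0.780700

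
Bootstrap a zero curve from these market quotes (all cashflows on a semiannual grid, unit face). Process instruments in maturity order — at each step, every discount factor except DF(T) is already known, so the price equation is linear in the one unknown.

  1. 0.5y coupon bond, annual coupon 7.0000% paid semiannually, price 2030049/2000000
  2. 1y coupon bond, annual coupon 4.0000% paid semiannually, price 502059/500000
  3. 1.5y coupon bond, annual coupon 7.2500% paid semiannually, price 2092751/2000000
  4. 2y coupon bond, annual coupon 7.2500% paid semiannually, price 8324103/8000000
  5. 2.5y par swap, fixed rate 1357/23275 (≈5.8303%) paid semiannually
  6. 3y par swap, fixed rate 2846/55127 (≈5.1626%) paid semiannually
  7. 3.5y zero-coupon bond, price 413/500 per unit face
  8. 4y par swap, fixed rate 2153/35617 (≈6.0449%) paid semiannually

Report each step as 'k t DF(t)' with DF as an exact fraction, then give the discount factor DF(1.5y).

step 1 [0.5y] bond c/2=7/200: DF=(2030049/2000000 − 7/200·(0))/(1+7/200) = 9807/10000 ≈ 0.980700
step 2 [1y] bond c/2=1/50: DF=(502059/500000 − 1/50·(0.980700))/(1+1/50) = 2413/2500 ≈ 0.965200
step 3 [1.5y] bond c/2=29/800: DF=(2092751/2000000 − 29/800·(0.980700+0.965200))/(1+29/800) = 9417/10000 ≈ 0.941700
step 4 [2y] bond c/2=29/800: DF=(8324103/8000000 − 29/800·(0.980700+0.965200+0.941700))/(1+29/800) = 9031/10000 ≈ 0.903100
step 5 [2.5y] swap r/2=1357/46550: DF=(1 − 1357/46550·(0.980700+0.965200+0.941700+0.903100))/(1+1357/46550) = 8643/10000 ≈ 0.864300
step 6 [3y] swap r/2=1423/55127: DF=(1 − 1423/55127·(0.980700+0.965200+0.941700+0.903100+0.864300))/(1+1423/55127) = 8577/10000 ≈ 0.857700
step 7 [3.5y] zero: DF = P = 413/500 ≈ 0.826000
step 8 [4y] swap r/2=2153/71234: DF=(1 − 2153/71234·(0.980700+0.965200+0.941700+0.903100+0.864300+0.857700+0.826000))/(1+2153/71234) = 7847/10000 ≈ 0.784700

1 1/2 9807/10000
2 1 2413/2500
3 3/2 9417/10000
4 2 9031/10000
5 5/2 8643/10000
6 3 8577/10000
7 7/2 413/500
8 4 7847/10000
DF(1.5y) = 9417/10000 ≈ 0.941700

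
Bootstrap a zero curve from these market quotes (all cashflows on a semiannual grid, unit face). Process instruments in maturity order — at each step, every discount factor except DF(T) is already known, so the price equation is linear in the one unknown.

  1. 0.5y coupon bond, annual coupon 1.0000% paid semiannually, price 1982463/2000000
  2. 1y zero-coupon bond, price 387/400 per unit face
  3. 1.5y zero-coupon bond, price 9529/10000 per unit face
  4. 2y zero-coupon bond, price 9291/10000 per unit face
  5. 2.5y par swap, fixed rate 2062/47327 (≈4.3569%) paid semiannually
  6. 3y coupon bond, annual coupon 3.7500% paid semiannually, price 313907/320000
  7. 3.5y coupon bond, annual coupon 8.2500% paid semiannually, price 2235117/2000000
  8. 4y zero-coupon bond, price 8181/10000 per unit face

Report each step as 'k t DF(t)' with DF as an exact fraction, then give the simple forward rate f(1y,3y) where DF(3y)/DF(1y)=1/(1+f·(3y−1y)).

step 1 [0.5y] bond c/2=1/200: DF=(1982463/2000000 − 1/200·(0))/(1+1/200) = 9863/10000 ≈ 0.986300
step 2 [1y] zero: DF = P = 387/400 ≈ 0.967500
step 3 [1.5y] zero: DF = P = 9529/10000 ≈ 0.952900
step 4 [2y] zero: DF = P = 9291/10000 ≈ 0.929100
step 5 [2.5y] swap r/2=1031/47327: DF=(1 − 1031/47327·(0.986300+0.967500+0.952900+0.929100))/(1+1031/47327) = 8969/10000 ≈ 0.896900
step 6 [3y] bond c/2=3/160: DF=(313907/320000 − 3/160·(0.986300+0.967500+0.952900+0.929100+0.896900))/(1+3/160) = 4379/5000 ≈ 0.875800
step 7 [3.5y] bond c/2=33/800: DF=(2235117/2000000 − 33/800·(0.986300+0.967500+0.952900+0.929100+0.896900+0.875800))/(1+33/800) = 8511/10000 ≈ 0.851100
step 8 [4y] zero: DF = P = 8181/10000 ≈ 0.818100

1 1/2 9863/10000
2 1 387/400
3 3/2 9529/10000
4 2 9291/10000
5 5/2 8969/10000
6 3 4379/5000
7 7/2 8511/10000
8 4 8181/10000
f(1y,3y) = ((387/400)/(4379/5000) − 1)/(2) = 917/17516 ≈ 5.2352%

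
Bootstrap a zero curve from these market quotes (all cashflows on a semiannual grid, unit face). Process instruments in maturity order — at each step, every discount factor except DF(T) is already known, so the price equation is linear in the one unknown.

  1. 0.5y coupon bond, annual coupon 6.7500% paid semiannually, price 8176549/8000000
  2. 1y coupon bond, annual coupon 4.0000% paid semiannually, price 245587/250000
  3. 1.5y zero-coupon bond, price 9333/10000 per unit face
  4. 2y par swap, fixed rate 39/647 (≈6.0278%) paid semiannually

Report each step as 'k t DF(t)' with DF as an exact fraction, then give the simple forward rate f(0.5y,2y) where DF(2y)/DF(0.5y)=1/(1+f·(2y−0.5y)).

step 1 [0.5y] bond c/2=27/800: DF=(8176549/8000000 − 27/800·(0))/(1+27/800) = 9887/10000 ≈ 0.988700
step 2 [1y] bond c/2=1/50: DF=(245587/250000 − 1/50·(0.988700))/(1+1/50) = 9437/10000 ≈ 0.943700
step 3 [1.5y] zero: DF = P = 9333/10000 ≈ 0.933300
step 4 [2y] swap r/2=39/1294: DF=(1 − 39/1294·(0.988700+0.943700+0.933300))/(1+39/1294) = 8869/10000 ≈ 0.886900

1 1/2 9887/10000
2 1 9437/10000
3 3/2 9333/10000
4 2 8869/10000
f(0.5y,2y) = ((9887/10000)/(8869/10000) − 1)/(3/2) = 2036/26607 ≈ 7.6521%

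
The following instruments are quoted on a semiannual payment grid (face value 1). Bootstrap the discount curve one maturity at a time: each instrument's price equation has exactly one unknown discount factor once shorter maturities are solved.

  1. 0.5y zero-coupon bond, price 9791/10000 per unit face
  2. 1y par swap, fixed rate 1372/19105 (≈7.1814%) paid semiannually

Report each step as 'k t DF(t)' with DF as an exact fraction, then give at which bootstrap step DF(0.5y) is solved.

1 1/2 9791/10000
2 1 4657/5000
DF(0.5y) is solved at step 1

step 1 [0.5y] zero: DF = P = 9791/10000 ≈ 0.979100
step 2 [1y] swap r/2=686/19105: DF=(1 − 686/19105·(0.979100))/(1+686/19105) = 4657/5000 ≈ 0.931400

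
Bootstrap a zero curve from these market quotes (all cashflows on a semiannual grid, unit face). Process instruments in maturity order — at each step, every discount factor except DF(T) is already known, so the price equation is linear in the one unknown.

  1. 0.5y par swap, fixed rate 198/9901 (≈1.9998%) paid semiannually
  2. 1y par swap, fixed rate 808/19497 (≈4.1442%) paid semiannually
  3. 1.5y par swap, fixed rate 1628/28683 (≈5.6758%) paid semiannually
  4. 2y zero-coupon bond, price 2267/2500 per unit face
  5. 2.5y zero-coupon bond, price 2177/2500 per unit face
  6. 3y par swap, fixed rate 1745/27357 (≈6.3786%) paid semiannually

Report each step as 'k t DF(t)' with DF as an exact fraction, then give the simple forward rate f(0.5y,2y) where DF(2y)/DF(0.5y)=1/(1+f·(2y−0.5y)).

1 1/2 9901/10000
2 1 2399/2500
3 3/2 4593/5000
4 2 2267/2500
5 5/2 2177/2500
6 3 1651/2000
f(0.5y,2y) = ((9901/10000)/(2267/2500) − 1)/(3/2) = 833/13602 ≈ 6.1241%

step 1 [0.5y] swap r/2=99/9901: DF=(1 − 99/9901·(0))/(1+99/9901) = 9901/10000 ≈ 0.990100
step 2 [1y] swap r/2=404/19497: DF=(1 − 404/19497·(0.990100))/(1+404/19497) = 2399/2500 ≈ 0.959600
step 3 [1.5y] swap r/2=814/28683: DF=(1 − 814/28683·(0.990100+0.959600))/(1+814/28683) = 4593/5000 ≈ 0.918600
step 4 [2y] zero: DF = P = 2267/2500 ≈ 0.906800
step 5 [2.5y] zero: DF = P = 2177/2500 ≈ 0.870800
step 6 [3y] swap r/2=1745/54714: DF=(1 − 1745/54714·(0.990100+0.959600+0.918600+0.906800+0.870800))/(1+1745/54714) = 1651/2000 ≈ 0.825500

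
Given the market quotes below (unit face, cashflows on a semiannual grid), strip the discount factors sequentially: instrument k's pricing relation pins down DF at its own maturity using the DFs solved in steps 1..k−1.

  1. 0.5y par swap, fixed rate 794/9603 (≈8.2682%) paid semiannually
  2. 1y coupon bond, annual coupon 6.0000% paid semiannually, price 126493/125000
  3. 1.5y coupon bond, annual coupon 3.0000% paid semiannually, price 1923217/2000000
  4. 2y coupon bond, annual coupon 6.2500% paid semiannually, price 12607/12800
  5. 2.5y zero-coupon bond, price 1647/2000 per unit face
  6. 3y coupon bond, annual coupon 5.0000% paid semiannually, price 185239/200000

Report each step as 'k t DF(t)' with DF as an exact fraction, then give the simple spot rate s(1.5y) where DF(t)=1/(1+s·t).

step 1 [0.5y] swap r/2=397/9603: DF=(1 − 397/9603·(0))/(1+397/9603) = 9603/10000 ≈ 0.960300
step 2 [1y] bond c/2=3/100: DF=(126493/125000 − 3/100·(0.960300))/(1+3/100) = 1909/2000 ≈ 0.954500
step 3 [1.5y] bond c/2=3/200: DF=(1923217/2000000 − 3/200·(0.960300+0.954500))/(1+3/200) = 9191/10000 ≈ 0.919100
step 4 [2y] bond c/2=1/32: DF=(12607/12800 − 1/32·(0.960300+0.954500+0.919100))/(1+1/32) = 2173/2500 ≈ 0.869200
step 5 [2.5y] zero: DF = P = 1647/2000 ≈ 0.823500
step 6 [3y] bond c/2=1/40: DF=(185239/200000 − 1/40·(0.960300+0.954500+0.919100+0.869200+0.823500))/(1+1/40) = 1983/2500 ≈ 0.793200

1 1/2 9603/10000
2 1 1909/2000
3 3/2 9191/10000
4 2 2173/2500
5 5/2 1647/2000
6 3 1983/2500
s(1.5y) = (1/(9191/10000) − 1)/(3/2) = 1618/27573 ≈ 5.8681%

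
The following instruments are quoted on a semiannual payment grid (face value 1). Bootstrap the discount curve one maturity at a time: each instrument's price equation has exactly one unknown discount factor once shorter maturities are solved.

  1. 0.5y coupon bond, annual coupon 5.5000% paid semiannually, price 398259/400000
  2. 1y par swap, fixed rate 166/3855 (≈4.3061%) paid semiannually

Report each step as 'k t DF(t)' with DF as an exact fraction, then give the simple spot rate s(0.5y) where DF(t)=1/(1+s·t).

step 1 [0.5y] bond c/2=11/400: DF=(398259/400000 − 11/400·(0))/(1+11/400) = 969/1000 ≈ 0.969000
step 2 [1y] swap r/2=83/3855: DF=(1 − 83/3855·(0.969000))/(1+83/3855) = 1917/2000 ≈ 0.958500

1 1/2 969/1000
2 1 1917/2000
s(0.5y) = (1/(969/1000) − 1)/(1/2) = 62/969 ≈ 6.3983%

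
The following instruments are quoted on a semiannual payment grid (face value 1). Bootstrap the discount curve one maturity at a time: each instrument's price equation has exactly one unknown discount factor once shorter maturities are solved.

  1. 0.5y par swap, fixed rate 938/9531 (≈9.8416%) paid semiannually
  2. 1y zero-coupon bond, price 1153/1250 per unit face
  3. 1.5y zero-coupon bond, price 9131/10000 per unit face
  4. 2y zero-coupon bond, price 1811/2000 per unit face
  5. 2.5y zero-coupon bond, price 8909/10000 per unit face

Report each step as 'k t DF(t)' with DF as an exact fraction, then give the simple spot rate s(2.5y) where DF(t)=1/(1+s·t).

step 1 [0.5y] swap r/2=469/9531: DF=(1 − 469/9531·(0))/(1+469/9531) = 9531/10000 ≈ 0.953100
step 2 [1y] zero: DF = P = 1153/1250 ≈ 0.922400
step 3 [1.5y] zero: DF = P = 9131/10000 ≈ 0.913100
step 4 [2y] zero: DF = P = 1811/2000 ≈ 0.905500
step 5 [2.5y] zero: DF = P = 8909/10000 ≈ 0.890900

1 1/2 9531/10000
2 1 1153/1250
3 3/2 9131/10000
4 2 1811/2000
5 5/2 8909/10000
s(2.5y) = (1/(8909/10000) − 1)/(5/2) = 2182/44545 ≈ 4.8984%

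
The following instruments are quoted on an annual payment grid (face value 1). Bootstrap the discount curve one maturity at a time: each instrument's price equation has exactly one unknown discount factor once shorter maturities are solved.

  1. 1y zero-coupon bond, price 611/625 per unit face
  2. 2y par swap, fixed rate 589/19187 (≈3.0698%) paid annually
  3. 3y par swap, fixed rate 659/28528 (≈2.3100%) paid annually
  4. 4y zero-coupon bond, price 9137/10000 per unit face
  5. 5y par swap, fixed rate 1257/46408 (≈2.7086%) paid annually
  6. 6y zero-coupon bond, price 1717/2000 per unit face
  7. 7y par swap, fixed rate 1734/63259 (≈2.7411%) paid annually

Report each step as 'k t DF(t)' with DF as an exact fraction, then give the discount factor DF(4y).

step 1 [1y] zero: DF = P = 611/625 ≈ 0.977600
step 2 [2y] swap r/1=589/19187: DF=(1 − 589/19187·(0.977600))/(1+589/19187) = 9411/10000 ≈ 0.941100
step 3 [3y] swap r/1=659/28528: DF=(1 − 659/28528·(0.977600+0.941100))/(1+659/28528) = 9341/10000 ≈ 0.934100
step 4 [4y] zero: DF = P = 9137/10000 ≈ 0.913700
step 5 [5y] swap r/1=1257/46408: DF=(1 − 1257/46408·(0.977600+0.941100+0.934100+0.913700))/(1+1257/46408) = 8743/10000 ≈ 0.874300
step 6 [6y] zero: DF = P = 1717/2000 ≈ 0.858500
step 7 [7y] swap r/1=1734/63259: DF=(1 − 1734/63259·(0.977600+0.941100+0.934100+0.913700+0.874300+0.858500))/(1+1734/63259) = 4133/5000 ≈ 0.826600

1 1 611/625
2 2 9411/10000
3 3 9341/10000
4 4 9137/10000
5 5 8743/10000
6 6 1717/2000
7 7 4133/5000
DF(4y) = 9137/10000 ≈ 0.913700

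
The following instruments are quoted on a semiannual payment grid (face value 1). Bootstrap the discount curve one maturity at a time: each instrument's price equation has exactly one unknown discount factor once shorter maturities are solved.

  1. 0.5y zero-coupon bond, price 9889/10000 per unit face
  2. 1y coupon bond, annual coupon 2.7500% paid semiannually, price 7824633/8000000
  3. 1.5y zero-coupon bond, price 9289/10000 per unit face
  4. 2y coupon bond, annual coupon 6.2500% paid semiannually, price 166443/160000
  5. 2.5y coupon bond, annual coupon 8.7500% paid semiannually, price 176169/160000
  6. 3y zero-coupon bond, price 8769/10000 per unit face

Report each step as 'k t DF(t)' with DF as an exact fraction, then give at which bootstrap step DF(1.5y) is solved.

step 1 [0.5y] zero: DF = P = 9889/10000 ≈ 0.988900
step 2 [1y] bond c/2=11/800: DF=(7824633/8000000 − 11/800·(0.988900))/(1+11/800) = 4757/5000 ≈ 0.951400
step 3 [1.5y] zero: DF = P = 9289/10000 ≈ 0.928900
step 4 [2y] bond c/2=1/32: DF=(166443/160000 − 1/32·(0.988900+0.951400+0.928900))/(1+1/32) = 4609/5000 ≈ 0.921800
step 5 [2.5y] bond c/2=7/160: DF=(176169/160000 − 7/160·(0.988900+0.951400+0.928900+0.921800))/(1+7/160) = 112/125 ≈ 0.896000
step 6 [3y] zero: DF = P = 8769/10000 ≈ 0.876900

1 1/2 9889/10000
2 1 4757/5000
3 3/2 9289/10000
4 2 4609/5000
5 5/2 112/125
6 3 8769/10000
DF(1.5y) is solved at step 3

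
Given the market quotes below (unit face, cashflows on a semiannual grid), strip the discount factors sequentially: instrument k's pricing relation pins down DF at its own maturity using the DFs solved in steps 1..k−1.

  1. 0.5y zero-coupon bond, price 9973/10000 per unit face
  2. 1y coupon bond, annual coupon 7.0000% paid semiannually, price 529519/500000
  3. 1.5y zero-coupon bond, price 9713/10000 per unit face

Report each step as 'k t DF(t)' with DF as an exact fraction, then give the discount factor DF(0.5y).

step 1 [0.5y] zero: DF = P = 9973/10000 ≈ 0.997300
step 2 [1y] bond c/2=7/200: DF=(529519/500000 − 7/200·(0.997300))/(1+7/200) = 1979/2000 ≈ 0.989500
step 3 [1.5y] zero: DF = P = 9713/10000 ≈ 0.971300

1 1/2 9973/10000
2 1 1979/2000
3 3/2 9713/10000
DF(0.5y) = 9973/10000 ≈ 0.997300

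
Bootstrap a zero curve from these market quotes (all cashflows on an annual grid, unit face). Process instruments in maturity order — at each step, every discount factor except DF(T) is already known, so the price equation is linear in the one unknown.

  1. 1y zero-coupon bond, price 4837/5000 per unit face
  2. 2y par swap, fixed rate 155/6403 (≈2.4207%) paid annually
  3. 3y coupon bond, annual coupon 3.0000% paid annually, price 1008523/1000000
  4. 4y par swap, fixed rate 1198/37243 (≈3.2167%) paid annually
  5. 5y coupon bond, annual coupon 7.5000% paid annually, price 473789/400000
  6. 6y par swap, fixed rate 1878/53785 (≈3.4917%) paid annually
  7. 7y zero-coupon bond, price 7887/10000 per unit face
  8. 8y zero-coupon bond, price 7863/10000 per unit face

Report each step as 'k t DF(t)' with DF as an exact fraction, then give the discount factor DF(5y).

1 1 4837/5000
2 2 1907/2000
3 3 577/625
4 4 4401/5000
5 5 421/500
6 6 4061/5000
7 7 7887/10000
8 8 7863/10000
DF(5y) = 421/500 ≈ 0.842000

step 1 [1y] zero: DF = P = 4837/5000 ≈ 0.967400
step 2 [2y] swap r/1=155/6403: DF=(1 − 155/6403·(0.967400))/(1+155/6403) = 1907/2000 ≈ 0.953500
step 3 [3y] bond c/1=3/100: DF=(1008523/1000000 − 3/100·(0.967400+0.953500))/(1+3/100) = 577/625 ≈ 0.923200
step 4 [4y] swap r/1=1198/37243: DF=(1 − 1198/37243·(0.967400+0.953500+0.923200))/(1+1198/37243) = 4401/5000 ≈ 0.880200
step 5 [5y] bond c/1=3/40: DF=(473789/400000 − 3/40·(0.967400+0.953500+0.923200+0.880200))/(1+3/40) = 421/500 ≈ 0.842000
step 6 [6y] swap r/1=1878/53785: DF=(1 − 1878/53785·(0.967400+0.953500+0.923200+0.880200+0.842000))/(1+1878/53785) = 4061/5000 ≈ 0.812200
step 7 [7y] zero: DF = P = 7887/10000 ≈ 0.788700
step 8 [8y] zero: DF = P = 7863/10000 ≈ 0.786300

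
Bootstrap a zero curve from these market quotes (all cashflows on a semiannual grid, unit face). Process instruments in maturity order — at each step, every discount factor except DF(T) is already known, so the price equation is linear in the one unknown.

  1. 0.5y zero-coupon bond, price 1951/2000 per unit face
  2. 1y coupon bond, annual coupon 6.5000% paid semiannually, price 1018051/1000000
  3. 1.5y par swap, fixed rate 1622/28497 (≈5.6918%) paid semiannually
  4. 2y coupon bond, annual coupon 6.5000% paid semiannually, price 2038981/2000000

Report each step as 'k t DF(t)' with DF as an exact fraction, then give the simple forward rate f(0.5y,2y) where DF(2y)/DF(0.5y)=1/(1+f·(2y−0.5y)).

step 1 [0.5y] zero: DF = P = 1951/2000 ≈ 0.975500
step 2 [1y] bond c/2=13/400: DF=(1018051/1000000 − 13/400·(0.975500))/(1+13/400) = 9553/10000 ≈ 0.955300
step 3 [1.5y] swap r/2=811/28497: DF=(1 − 811/28497·(0.975500+0.955300))/(1+811/28497) = 9189/10000 ≈ 0.918900
step 4 [2y] bond c/2=13/400: DF=(2038981/2000000 − 13/400·(0.975500+0.955300+0.918900))/(1+13/400) = 8977/10000 ≈ 0.897700

1 1/2 1951/2000
2 1 9553/10000
3 3/2 9189/10000
4 2 8977/10000
f(0.5y,2y) = ((1951/2000)/(8977/10000) − 1)/(3/2) = 1556/26931 ≈ 5.7777%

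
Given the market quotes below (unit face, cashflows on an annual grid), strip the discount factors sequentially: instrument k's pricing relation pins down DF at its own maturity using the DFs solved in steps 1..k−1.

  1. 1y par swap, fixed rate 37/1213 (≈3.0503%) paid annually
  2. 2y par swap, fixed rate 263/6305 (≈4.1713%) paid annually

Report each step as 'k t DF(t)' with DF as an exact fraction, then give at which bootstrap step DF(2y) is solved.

step 1 [1y] swap r/1=37/1213: DF=(1 − 37/1213·(0))/(1+37/1213) = 1213/1250 ≈ 0.970400
step 2 [2y] swap r/1=263/6305: DF=(1 − 263/6305·(0.970400))/(1+263/6305) = 9211/10000 ≈ 0.921100

1 1 1213/1250
2 2 9211/10000
DF(2y) is solved at step 2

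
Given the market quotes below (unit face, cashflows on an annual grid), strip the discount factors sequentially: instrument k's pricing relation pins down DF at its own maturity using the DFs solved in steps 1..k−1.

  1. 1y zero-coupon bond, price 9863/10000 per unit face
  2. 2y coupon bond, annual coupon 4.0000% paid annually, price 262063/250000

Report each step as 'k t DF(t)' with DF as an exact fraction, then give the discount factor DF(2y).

step 1 [1y] zero: DF = P = 9863/10000 ≈ 0.986300
step 2 [2y] bond c/1=1/25: DF=(262063/250000 − 1/25·(0.986300))/(1+1/25) = 97/100 ≈ 0.970000

1 1 9863/10000
2 2 97/100
DF(2y) = 97/100 ≈ 0.970000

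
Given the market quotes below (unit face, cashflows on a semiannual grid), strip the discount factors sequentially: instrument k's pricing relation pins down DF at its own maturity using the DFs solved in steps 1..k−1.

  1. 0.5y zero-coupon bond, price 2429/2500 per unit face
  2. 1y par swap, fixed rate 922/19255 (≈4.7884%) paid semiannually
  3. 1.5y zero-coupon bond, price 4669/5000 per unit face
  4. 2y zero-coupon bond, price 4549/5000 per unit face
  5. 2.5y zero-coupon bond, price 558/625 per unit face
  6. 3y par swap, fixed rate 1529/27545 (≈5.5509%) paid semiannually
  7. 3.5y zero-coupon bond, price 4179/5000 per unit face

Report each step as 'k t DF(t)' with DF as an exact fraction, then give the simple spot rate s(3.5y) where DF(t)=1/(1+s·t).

step 1 [0.5y] zero: DF = P = 2429/2500 ≈ 0.971600
step 2 [1y] swap r/2=461/19255: DF=(1 − 461/19255·(0.971600))/(1+461/19255) = 9539/10000 ≈ 0.953900
step 3 [1.5y] zero: DF = P = 4669/5000 ≈ 0.933800
step 4 [2y] zero: DF = P = 4549/5000 ≈ 0.909800
step 5 [2.5y] zero: DF = P = 558/625 ≈ 0.892800
step 6 [3y] swap r/2=1529/55090: DF=(1 − 1529/55090·(0.971600+0.953900+0.933800+0.909800+0.892800))/(1+1529/55090) = 8471/10000 ≈ 0.847100
step 7 [3.5y] zero: DF = P = 4179/5000 ≈ 0.835800

1 1/2 2429/2500
2 1 9539/10000
3 3/2 4669/5000
4 2 4549/5000
5 5/2 558/625
6 3 8471/10000
7 7/2 4179/5000
s(3.5y) = (1/(4179/5000) − 1)/(7/2) = 1642/29253 ≈ 5.6131%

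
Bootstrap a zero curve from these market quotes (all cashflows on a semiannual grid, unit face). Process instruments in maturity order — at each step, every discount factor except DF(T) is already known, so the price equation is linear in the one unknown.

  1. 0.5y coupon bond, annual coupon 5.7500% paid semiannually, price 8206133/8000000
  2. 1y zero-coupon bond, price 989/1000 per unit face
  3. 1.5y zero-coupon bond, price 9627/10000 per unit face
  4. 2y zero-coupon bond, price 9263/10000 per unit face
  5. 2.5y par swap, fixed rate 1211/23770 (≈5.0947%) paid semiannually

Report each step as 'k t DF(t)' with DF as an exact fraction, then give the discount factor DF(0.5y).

step 1 [0.5y] bond c/2=23/800: DF=(8206133/8000000 − 23/800·(0))/(1+23/800) = 9971/10000 ≈ 0.997100
step 2 [1y] zero: DF = P = 989/1000 ≈ 0.989000
step 3 [1.5y] zero: DF = P = 9627/10000 ≈ 0.962700
step 4 [2y] zero: DF = P = 9263/10000 ≈ 0.926300
step 5 [2.5y] swap r/2=1211/47540: DF=(1 − 1211/47540·(0.997100+0.989000+0.962700+0.926300))/(1+1211/47540) = 8789/10000 ≈ 0.878900

1 1/2 9971/10000
2 1 989/1000
3 3/2 9627/10000
4 2 9263/10000
5 5/2 8789/10000
DF(0.5y) = 9971/10000 ≈ 0.997100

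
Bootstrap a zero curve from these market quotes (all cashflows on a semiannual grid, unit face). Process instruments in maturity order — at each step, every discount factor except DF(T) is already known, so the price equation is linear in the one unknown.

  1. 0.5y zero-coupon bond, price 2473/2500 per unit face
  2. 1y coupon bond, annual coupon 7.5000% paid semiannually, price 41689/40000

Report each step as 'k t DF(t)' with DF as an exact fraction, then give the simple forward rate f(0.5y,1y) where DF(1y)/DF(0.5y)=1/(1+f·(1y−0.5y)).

1 1/2 2473/2500
2 1 1211/1250
f(0.5y,1y) = ((2473/2500)/(1211/1250) − 1)/(1/2) = 51/1211 ≈ 4.2114%

step 1 [0.5y] zero: DF = P = 2473/2500 ≈ 0.989200
step 2 [1y] bond c/2=3/80: DF=(41689/40000 − 3/80·(0.989200))/(1+3/80) = 1211/1250 ≈ 0.968800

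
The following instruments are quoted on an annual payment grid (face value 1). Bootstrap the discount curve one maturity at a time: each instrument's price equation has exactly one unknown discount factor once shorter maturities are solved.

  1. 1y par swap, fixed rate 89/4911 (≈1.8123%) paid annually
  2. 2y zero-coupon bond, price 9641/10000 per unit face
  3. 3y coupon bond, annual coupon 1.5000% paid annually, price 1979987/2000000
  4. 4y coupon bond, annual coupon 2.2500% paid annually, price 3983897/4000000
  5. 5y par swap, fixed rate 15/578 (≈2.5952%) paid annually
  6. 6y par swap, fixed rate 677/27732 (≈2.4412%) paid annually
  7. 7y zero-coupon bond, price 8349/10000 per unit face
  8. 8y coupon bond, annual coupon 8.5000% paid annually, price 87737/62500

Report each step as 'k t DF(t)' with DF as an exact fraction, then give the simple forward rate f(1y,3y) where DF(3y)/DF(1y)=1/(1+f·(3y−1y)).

step 1 [1y] swap r/1=89/4911: DF=(1 − 89/4911·(0))/(1+89/4911) = 4911/5000 ≈ 0.982200
step 2 [2y] zero: DF = P = 9641/10000 ≈ 0.964100
step 3 [3y] bond c/1=3/200: DF=(1979987/2000000 − 3/200·(0.982200+0.964100))/(1+3/200) = 4733/5000 ≈ 0.946600
step 4 [4y] bond c/1=9/400: DF=(3983897/4000000 − 9/400·(0.982200+0.964100+0.946600))/(1+9/400) = 569/625 ≈ 0.910400
step 5 [5y] swap r/1=15/578: DF=(1 − 15/578·(0.982200+0.964100+0.946600+0.910400))/(1+15/578) = 1757/2000 ≈ 0.878500
step 6 [6y] swap r/1=677/27732: DF=(1 − 677/27732·(0.982200+0.964100+0.946600+0.910400+0.878500))/(1+677/27732) = 4323/5000 ≈ 0.864600
step 7 [7y] zero: DF = P = 8349/10000 ≈ 0.834900
step 8 [8y] bond c/1=17/200: DF=(87737/62500 − 17/200·(0.982200+0.964100+0.946600+0.910400+0.878500+0.864600+0.834900))/(1+17/200) = 7939/10000 ≈ 0.793900

1 1 4911/5000
2 2 9641/10000
3 3 4733/5000
4 4 569/625
5 5 1757/2000
6 6 4323/5000
7 7 8349/10000
8 8 7939/10000
f(1y,3y) = ((4911/5000)/(4733/5000) − 1)/(2) = 89/4733 ≈ 1.8804%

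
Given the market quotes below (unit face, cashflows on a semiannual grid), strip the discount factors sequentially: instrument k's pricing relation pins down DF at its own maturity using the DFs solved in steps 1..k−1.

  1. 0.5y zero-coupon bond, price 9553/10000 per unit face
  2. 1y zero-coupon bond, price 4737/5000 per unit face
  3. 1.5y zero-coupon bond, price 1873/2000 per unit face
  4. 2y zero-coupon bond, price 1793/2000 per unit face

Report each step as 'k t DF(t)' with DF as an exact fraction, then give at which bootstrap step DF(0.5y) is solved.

step 1 [0.5y] zero: DF = P = 9553/10000 ≈ 0.955300
step 2 [1y] zero: DF = P = 4737/5000 ≈ 0.947400
step 3 [1.5y] zero: DF = P = 1873/2000 ≈ 0.936500
step 4 [2y] zero: DF = P = 1793/2000 ≈ 0.896500

1 1/2 9553/10000
2 1 4737/5000
3 3/2 1873/2000
4 2 1793/2000
DF(0.5y) is solved at step 1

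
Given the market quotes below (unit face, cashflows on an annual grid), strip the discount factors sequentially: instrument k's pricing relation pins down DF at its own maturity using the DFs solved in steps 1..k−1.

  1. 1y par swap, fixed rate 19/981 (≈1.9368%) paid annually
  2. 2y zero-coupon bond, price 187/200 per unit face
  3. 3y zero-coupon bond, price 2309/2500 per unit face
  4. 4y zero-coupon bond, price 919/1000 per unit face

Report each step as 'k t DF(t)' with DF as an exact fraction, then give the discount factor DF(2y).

1 1 981/1000
2 2 187/200
3 3 2309/2500
4 4 919/1000
DF(2y) = 187/200 ≈ 0.935000

step 1 [1y] swap r/1=19/981: DF=(1 − 19/981·(0))/(1+19/981) = 981/1000 ≈ 0.981000
step 2 [2y] zero: DF = P = 187/200 ≈ 0.935000
step 3 [3y] zero: DF = P = 2309/2500 ≈ 0.923600
step 4 [4y] zero: DF = P = 919/1000 ≈ 0.919000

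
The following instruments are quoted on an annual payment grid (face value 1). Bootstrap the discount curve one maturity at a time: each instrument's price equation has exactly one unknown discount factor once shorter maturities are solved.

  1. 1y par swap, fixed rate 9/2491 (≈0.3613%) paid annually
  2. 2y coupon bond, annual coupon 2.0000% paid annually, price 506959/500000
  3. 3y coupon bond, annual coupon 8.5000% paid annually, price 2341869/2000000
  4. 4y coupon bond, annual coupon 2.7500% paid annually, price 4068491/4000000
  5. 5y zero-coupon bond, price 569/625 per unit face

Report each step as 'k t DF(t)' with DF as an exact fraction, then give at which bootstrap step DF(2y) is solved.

1 1 2491/2500
2 2 1949/2000
3 3 578/625
4 4 2281/2500
5 5 569/625
DF(2y) is solved at step 2

step 1 [1y] swap r/1=9/2491: DF=(1 − 9/2491·(0))/(1+9/2491) = 2491/2500 ≈ 0.996400
step 2 [2y] bond c/1=1/50: DF=(506959/500000 − 1/50·(0.996400))/(1+1/50) = 1949/2000 ≈ 0.974500
step 3 [3y] bond c/1=17/200: DF=(2341869/2000000 − 17/200·(0.996400+0.974500))/(1+17/200) = 578/625 ≈ 0.924800
step 4 [4y] bond c/1=11/400: DF=(4068491/4000000 − 11/400·(0.996400+0.974500+0.924800))/(1+11/400) = 2281/2500 ≈ 0.912400
step 5 [5y] zero: DF = P = 569/625 ≈ 0.910400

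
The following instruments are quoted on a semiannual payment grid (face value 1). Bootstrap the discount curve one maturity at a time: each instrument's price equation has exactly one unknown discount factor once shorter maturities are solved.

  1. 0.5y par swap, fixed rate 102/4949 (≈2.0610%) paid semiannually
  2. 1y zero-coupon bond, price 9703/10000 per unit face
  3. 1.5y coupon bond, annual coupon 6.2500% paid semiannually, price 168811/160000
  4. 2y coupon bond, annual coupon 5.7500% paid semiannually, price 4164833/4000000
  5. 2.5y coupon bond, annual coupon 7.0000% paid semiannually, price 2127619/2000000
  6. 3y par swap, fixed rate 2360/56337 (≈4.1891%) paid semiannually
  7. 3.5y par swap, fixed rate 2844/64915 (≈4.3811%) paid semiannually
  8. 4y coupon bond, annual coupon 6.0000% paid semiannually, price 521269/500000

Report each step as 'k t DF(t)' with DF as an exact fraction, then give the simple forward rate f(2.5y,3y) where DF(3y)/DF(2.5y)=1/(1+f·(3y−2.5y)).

step 1 [0.5y] swap r/2=51/4949: DF=(1 − 51/4949·(0))/(1+51/4949) = 4949/5000 ≈ 0.989800
step 2 [1y] zero: DF = P = 9703/10000 ≈ 0.970300
step 3 [1.5y] bond c/2=1/32: DF=(168811/160000 − 1/32·(0.989800+0.970300))/(1+1/32) = 9637/10000 ≈ 0.963700
step 4 [2y] bond c/2=23/800: DF=(4164833/4000000 − 23/800·(0.989800+0.970300+0.963700))/(1+23/800) = 1163/1250 ≈ 0.930400
step 5 [2.5y] bond c/2=7/200: DF=(2127619/2000000 − 7/200·(0.989800+0.970300+0.963700+0.930400))/(1+7/200) = 359/400 ≈ 0.897500
step 6 [3y] swap r/2=1180/56337: DF=(1 − 1180/56337·(0.989800+0.970300+0.963700+0.930400+0.897500))/(1+1180/56337) = 441/500 ≈ 0.882000
step 7 [3.5y] swap r/2=1422/64915: DF=(1 − 1422/64915·(0.989800+0.970300+0.963700+0.930400+0.897500+0.882000))/(1+1422/64915) = 4289/5000 ≈ 0.857800
step 8 [4y] bond c/2=3/100: DF=(521269/500000 − 3/100·(0.989800+0.970300+0.963700+0.930400+0.897500+0.882000+0.857800))/(1+3/100) = 8231/10000 ≈ 0.823100

1 1/2 4949/5000
2 1 9703/10000
3 3/2 9637/10000
4 2 1163/1250
5 5/2 359/400
6 3 441/500
7 7/2 4289/5000
8 4 8231/10000
f(2.5y,3y) = ((359/400)/(441/500) − 1)/(1/2) = 31/882 ≈ 3.5147%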